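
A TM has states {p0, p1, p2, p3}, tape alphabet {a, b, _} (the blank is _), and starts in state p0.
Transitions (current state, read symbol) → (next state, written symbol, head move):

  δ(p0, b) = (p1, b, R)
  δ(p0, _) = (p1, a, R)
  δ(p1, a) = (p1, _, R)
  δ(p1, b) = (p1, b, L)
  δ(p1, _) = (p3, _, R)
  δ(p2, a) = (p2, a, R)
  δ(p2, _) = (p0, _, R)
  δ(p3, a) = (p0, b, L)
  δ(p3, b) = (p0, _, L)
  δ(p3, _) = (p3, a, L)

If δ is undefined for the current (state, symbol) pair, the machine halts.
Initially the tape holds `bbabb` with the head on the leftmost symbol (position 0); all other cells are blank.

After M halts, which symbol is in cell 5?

p0 | _[b]babb_   read b → write b, move R, go to p1
p1 | _b[b]abb_   read b → write b, move L, go to p1
p1 | _[b]babb_   read b → write b, move L, go to p1
p1 | [_]bbabb_   read _ → write _, move R, go to p3
p3 | _[b]babb_   read b → write _, move L, go to p0
p0 | [_]_babb_   read _ → write a, move R, go to p1
p1 | a[_]babb_   read _ → write _, move R, go to p3
p3 | a_[b]abb_   read b → write _, move L, go to p0
p0 | a[_]_abb_   read _ → write a, move R, go to p1
p1 | aa[_]abb_   read _ → write _, move R, go to p3
p3 | aa_[a]bb_   read a → write b, move L, go to p0
p0 | aa[_]bbb_   read _ → write a, move R, go to p1
p1 | aaa[b]bb_   read b → write b, move L, go to p1
p1 | aa[a]bbb_   read a → write _, move R, go to p1
p1 | aa_[b]bb_   read b → write b, move L, go to p1
p1 | aa[_]bbb_   read _ → write _, move R, go to p3
p3 | aa_[b]bb_   read b → write _, move L, go to p0
p0 | aa[_]_bb_   read _ → write a, move R, go to p1
p1 | aaa[_]bb_   read _ → write _, move R, go to p3
p3 | aaa_[b]b_   read b → write _, move L, go to p0
p0 | aaa[_]_b_   read _ → write a, move R, go to p1
p1 | aaaa[_]b_   read _ → write _, move R, go to p3
p3 | aaaa_[b]_   read b → write _, move L, go to p0
p0 | aaaa[_]__   read _ → write a, move R, go to p1
p1 | aaaaa[_]_   read _ → write _, move R, go to p3
p3 | aaaaa_[_]   read _ → write a, move L, go to p3
p3 | aaaaa[_]a   read _ → write a, move L, go to p3
p3 | aaaa[a]aa   read a → write b, move L, go to p0
p0 | aaa[a]baa
Cell 5 holds a when M halts.

a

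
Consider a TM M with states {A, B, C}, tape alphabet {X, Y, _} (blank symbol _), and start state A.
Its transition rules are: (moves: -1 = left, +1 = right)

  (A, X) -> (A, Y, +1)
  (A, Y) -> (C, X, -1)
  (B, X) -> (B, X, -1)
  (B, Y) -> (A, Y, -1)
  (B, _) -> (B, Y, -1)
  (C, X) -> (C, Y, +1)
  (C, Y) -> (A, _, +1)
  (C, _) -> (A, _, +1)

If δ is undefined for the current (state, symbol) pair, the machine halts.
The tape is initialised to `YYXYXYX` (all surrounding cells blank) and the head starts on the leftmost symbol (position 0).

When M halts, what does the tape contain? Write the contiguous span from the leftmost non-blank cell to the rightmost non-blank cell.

Y_Y_YY

A | _[Y]YXYXYX_   read Y → write X, move -1, go to C
C | [_]XYXYXYX_   read _ → write _, move +1, go to A
A | _[X]YXYXYX_   read X → write Y, move +1, go to A
A | _Y[Y]XYXYX_   read Y → write X, move -1, go to C
C | _[Y]XXYXYX_   read Y → write _, move +1, go to A
A | __[X]XYXYX_   read X → write Y, move +1, go to A
A | __Y[X]YXYX_   read X → write Y, move +1, go to A
A | __YY[Y]XYX_   read Y → write X, move -1, go to C
C | __Y[Y]XXYX_   read Y → write _, move +1, go to A
A | __Y_[X]XYX_   read X → write Y, move +1, go to A
A | __Y_Y[X]YX_   read X → write Y, move +1, go to A
A | __Y_YY[Y]X_   read Y → write X, move -1, go to C
C | __Y_Y[Y]XX_   read Y → write _, move +1, go to A
A | __Y_Y_[X]X_   read X → write Y, move +1, go to A
A | __Y_Y_Y[X]_   read X → write Y, move +1, go to A
A | __Y_Y_YY[_]
The non-blank tape span at halt is Y_Y_YY.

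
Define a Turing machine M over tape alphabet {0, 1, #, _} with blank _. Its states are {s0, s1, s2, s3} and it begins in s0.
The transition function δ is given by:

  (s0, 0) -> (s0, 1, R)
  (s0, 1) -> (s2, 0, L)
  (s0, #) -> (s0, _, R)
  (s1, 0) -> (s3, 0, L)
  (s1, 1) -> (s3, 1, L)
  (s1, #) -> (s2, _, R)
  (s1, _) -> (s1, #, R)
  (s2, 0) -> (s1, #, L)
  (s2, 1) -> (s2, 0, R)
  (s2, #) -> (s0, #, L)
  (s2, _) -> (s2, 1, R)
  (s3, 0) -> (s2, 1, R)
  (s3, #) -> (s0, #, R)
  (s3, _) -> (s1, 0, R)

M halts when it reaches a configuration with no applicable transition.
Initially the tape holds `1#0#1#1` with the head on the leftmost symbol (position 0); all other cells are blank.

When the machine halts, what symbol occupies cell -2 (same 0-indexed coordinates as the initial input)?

1

s0 | __[1]#0#1#1   read 1 → write 0, move L, go to s2
s2 | _[_]0#0#1#1   read _ → write 1, move R, go to s2
s2 | _1[0]#0#1#1   read 0 → write #, move L, go to s1
s1 | _[1]##0#1#1   read 1 → write 1, move L, go to s3
s3 | [_]1##0#1#1   read _ → write 0, move R, go to s1
s1 | 0[1]##0#1#1   read 1 → write 1, move L, go to s3
s3 | [0]1##0#1#1   read 0 → write 1, move R, go to s2
s2 | 1[1]##0#1#1   read 1 → write 0, move R, go to s2
s2 | 10[#]#0#1#1   read # → write #, move L, go to s0
s0 | 1[0]##0#1#1   read 0 → write 1, move R, go to s0
s0 | 11[#]#0#1#1   read # → write _, move R, go to s0
s0 | 11_[#]0#1#1   read # → write _, move R, go to s0
s0 | 11__[0]#1#1   read 0 → write 1, move R, go to s0
s0 | 11__1[#]1#1   read # → write _, move R, go to s0
s0 | 11__1_[1]#1   read 1 → write 0, move L, go to s2
s2 | 11__1[_]0#1   read _ → write 1, move R, go to s2
s2 | 11__11[0]#1   read 0 → write #, move L, go to s1
s1 | 11__1[1]##1   read 1 → write 1, move L, go to s3
s3 | 11__[1]1##1
Cell -2 holds 1 when M halts.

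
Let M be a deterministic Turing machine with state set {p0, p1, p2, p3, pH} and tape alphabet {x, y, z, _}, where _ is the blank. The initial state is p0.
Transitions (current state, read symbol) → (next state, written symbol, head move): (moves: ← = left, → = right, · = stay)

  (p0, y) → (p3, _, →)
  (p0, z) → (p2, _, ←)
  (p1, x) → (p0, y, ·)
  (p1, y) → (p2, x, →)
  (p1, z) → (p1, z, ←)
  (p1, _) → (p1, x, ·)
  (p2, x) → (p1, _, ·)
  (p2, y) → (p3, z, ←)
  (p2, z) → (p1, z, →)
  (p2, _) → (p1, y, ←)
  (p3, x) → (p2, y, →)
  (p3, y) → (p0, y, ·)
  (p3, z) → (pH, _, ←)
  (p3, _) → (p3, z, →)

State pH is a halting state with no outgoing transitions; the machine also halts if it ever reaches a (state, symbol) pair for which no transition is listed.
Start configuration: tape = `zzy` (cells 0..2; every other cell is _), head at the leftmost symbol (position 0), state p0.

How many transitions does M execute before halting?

9

p0 | __[z]zy   read z → write _, move ←, go to p2
p2 | _[_]_zy   read _ → write y, move ←, go to p1
p1 | [_]y_zy   read _ → write x, move ·, go to p1
p1 | [x]y_zy   read x → write y, move ·, go to p0
p0 | [y]y_zy   read y → write _, move →, go to p3
p3 | _[y]_zy   read y → write y, move ·, go to p0
p0 | _[y]_zy   read y → write _, move →, go to p3
p3 | __[_]zy   read _ → write z, move →, go to p3
p3 | __z[z]y   read z → write _, move ←, go to pH
pH | __[z]_y
M halts after 9 transitions.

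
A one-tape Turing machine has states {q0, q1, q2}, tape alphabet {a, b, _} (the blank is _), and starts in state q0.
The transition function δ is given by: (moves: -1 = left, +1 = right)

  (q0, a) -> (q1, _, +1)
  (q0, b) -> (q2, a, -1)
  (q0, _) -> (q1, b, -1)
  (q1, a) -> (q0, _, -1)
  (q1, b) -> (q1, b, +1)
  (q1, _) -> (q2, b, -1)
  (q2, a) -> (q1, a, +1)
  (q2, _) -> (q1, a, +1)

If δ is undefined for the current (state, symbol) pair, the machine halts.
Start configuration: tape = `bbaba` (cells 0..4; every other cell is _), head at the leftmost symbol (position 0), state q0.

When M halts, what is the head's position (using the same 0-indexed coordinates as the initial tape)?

state=q0 head=0 tape=_[b]baba   (q0,b)→(q2,a,-1)
state=q2 head=-1 tape=[_]ababa   (q2,_)→(q1,a,+1)
state=q1 head=0 tape=a[a]baba   (q1,a)→(q0,_,-1)
state=q0 head=-1 tape=[a]_baba   (q0,a)→(q1,_,+1)
state=q1 head=0 tape=_[_]baba   (q1,_)→(q2,b,-1)
state=q2 head=-1 tape=[_]bbaba   (q2,_)→(q1,a,+1)
state=q1 head=0 tape=a[b]baba   (q1,b)→(q1,b,+1)
state=q1 head=1 tape=ab[b]aba   (q1,b)→(q1,b,+1)
state=q1 head=2 tape=abb[a]ba   (q1,a)→(q0,_,-1)
state=q0 head=1 tape=ab[b]_ba   (q0,b)→(q2,a,-1)
state=q2 head=0 tape=a[b]a_ba
At halt the head is at cell 0.

0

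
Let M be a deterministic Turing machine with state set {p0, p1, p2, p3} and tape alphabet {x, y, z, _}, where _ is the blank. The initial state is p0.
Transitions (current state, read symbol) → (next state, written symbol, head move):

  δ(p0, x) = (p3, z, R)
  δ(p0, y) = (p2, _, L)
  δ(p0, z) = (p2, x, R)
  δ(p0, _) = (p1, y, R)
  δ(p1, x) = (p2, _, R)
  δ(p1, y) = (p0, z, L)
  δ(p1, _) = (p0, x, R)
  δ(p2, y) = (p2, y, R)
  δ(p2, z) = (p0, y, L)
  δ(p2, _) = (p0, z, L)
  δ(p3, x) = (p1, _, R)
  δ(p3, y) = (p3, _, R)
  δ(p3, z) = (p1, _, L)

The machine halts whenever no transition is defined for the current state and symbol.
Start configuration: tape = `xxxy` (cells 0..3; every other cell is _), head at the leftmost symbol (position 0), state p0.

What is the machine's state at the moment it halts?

p1

state=p0 head=0 tape=[x]xxy_   (p0,x)→(p3,z,R)
state=p3 head=1 tape=z[x]xy_   (p3,x)→(p1,_,R)
state=p1 head=2 tape=z_[x]y_   (p1,x)→(p2,_,R)
state=p2 head=3 tape=z__[y]_   (p2,y)→(p2,y,R)
state=p2 head=4 tape=z__y[_]   (p2,_)→(p0,z,L)
state=p0 head=3 tape=z__[y]z   (p0,y)→(p2,_,L)
state=p2 head=2 tape=z_[_]_z   (p2,_)→(p0,z,L)
state=p0 head=1 tape=z[_]z_z   (p0,_)→(p1,y,R)
state=p1 head=2 tape=zy[z]_z
No transition is defined for (p1, z); M halts in state p1.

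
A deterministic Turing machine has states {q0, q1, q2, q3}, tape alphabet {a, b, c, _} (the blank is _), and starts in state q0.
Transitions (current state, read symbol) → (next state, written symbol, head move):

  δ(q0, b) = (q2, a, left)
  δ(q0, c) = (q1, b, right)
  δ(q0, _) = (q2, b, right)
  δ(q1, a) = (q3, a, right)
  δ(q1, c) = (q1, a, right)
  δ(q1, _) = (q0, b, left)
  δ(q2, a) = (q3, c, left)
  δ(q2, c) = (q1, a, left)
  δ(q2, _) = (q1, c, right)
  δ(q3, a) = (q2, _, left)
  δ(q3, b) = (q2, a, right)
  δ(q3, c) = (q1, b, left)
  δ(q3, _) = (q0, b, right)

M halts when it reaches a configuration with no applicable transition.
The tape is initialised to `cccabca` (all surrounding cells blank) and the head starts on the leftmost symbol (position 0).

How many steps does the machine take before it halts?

12

q0 | [c]ccabca   read c → write b, move right, go to q1
q1 | b[c]cabca   read c → write a, move right, go to q1
q1 | ba[c]abca   read c → write a, move right, go to q1
q1 | baa[a]bca   read a → write a, move right, go to q3
q3 | baaa[b]ca   read b → write a, move right, go to q2
q2 | baaaa[c]a   read c → write a, move left, go to q1
q1 | baaa[a]aa   read a → write a, move right, go to q3
q3 | baaaa[a]a   read a → write _, move left, go to q2
q2 | baaa[a]_a   read a → write c, move left, go to q3
q3 | baa[a]c_a   read a → write _, move left, go to q2
q2 | ba[a]_c_a   read a → write c, move left, go to q3
q3 | b[a]c_c_a   read a → write _, move left, go to q2
q2 | [b]_c_c_a
M halts after 12 transitions.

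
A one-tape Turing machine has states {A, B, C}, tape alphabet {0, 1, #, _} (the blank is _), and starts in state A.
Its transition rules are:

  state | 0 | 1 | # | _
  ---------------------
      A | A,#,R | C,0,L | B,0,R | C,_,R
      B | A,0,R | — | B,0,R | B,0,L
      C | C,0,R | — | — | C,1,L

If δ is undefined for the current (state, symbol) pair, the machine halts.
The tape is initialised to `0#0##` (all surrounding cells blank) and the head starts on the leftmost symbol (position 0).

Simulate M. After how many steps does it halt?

11

state=A head=0 tape=[0]#0##___   (A,0)→(A,#,R)
state=A head=1 tape=#[#]0##___   (A,#)→(B,0,R)
state=B head=2 tape=#0[0]##___   (B,0)→(A,0,R)
state=A head=3 tape=#00[#]#___   (A,#)→(B,0,R)
state=B head=4 tape=#000[#]___   (B,#)→(B,0,R)
state=B head=5 tape=#0000[_]__   (B,_)→(B,0,L)
state=B head=4 tape=#000[0]0__   (B,0)→(A,0,R)
state=A head=5 tape=#0000[0]__   (A,0)→(A,#,R)
state=A head=6 tape=#0000#[_]_   (A,_)→(C,_,R)
state=C head=7 tape=#0000#_[_]   (C,_)→(C,1,L)
state=C head=6 tape=#0000#[_]1   (C,_)→(C,1,L)
state=C head=5 tape=#0000[#]11
M halts after 11 transitions.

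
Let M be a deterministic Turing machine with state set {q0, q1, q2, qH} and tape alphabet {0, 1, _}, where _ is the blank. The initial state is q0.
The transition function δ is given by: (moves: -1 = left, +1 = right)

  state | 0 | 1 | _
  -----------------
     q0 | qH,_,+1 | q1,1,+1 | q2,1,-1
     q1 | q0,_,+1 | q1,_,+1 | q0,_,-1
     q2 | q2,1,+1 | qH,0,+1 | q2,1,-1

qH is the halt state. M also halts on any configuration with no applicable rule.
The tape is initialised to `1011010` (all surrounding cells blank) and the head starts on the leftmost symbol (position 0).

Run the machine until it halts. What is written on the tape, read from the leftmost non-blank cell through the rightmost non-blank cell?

1_1__011

state=q0 head=0 tape=[1]011010_   (q0,1)→(q1,1,+1)
state=q1 head=1 tape=1[0]11010_   (q1,0)→(q0,_,+1)
state=q0 head=2 tape=1_[1]1010_   (q0,1)→(q1,1,+1)
state=q1 head=3 tape=1_1[1]010_   (q1,1)→(q1,_,+1)
state=q1 head=4 tape=1_1_[0]10_   (q1,0)→(q0,_,+1)
state=q0 head=5 tape=1_1__[1]0_   (q0,1)→(q1,1,+1)
state=q1 head=6 tape=1_1__1[0]_   (q1,0)→(q0,_,+1)
state=q0 head=7 tape=1_1__1_[_]   (q0,_)→(q2,1,-1)
state=q2 head=6 tape=1_1__1[_]1   (q2,_)→(q2,1,-1)
state=q2 head=5 tape=1_1__[1]11   (q2,1)→(qH,0,+1)
state=qH head=6 tape=1_1__0[1]1
The non-blank tape span at halt is 1_1__011.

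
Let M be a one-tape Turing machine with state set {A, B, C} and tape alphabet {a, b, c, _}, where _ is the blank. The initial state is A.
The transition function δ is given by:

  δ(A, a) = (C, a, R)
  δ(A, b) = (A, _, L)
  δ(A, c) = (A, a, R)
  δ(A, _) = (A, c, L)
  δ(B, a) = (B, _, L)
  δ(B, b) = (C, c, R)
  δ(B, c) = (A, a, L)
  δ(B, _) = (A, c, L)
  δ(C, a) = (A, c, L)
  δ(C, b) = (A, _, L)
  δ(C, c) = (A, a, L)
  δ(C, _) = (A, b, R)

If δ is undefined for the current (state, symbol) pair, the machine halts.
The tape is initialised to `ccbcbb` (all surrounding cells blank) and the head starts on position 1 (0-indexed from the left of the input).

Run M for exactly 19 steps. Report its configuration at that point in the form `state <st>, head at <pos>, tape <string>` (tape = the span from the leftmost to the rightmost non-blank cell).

state C, head at 6, tape cababac

A | c[c]bcbb_   read c → write a, move R, go to A
A | ca[b]cbb_   read b → write _, move L, go to A
A | c[a]_cbb_   read a → write a, move R, go to C
C | ca[_]cbb_   read _ → write b, move R, go to A
A | cab[c]bb_   read c → write a, move R, go to A
A | caba[b]b_   read b → write _, move L, go to A
A | cab[a]_b_   read a → write a, move R, go to C
C | caba[_]b_   read _ → write b, move R, go to A
A | cabab[b]_   read b → write _, move L, go to A
A | caba[b]__   read b → write _, move L, go to A
A | cab[a]___   read a → write a, move R, go to C
C | caba[_]__   read _ → write b, move R, go to A
A | cabab[_]_   read _ → write c, move L, go to A
A | caba[b]c_   read b → write _, move L, go to A
A | cab[a]_c_   read a → write a, move R, go to C
C | caba[_]c_   read _ → write b, move R, go to A
A | cabab[c]_   read c → write a, move R, go to A
A | cababa[_]   read _ → write c, move L, go to A
A | cabab[a]c   read a → write a, move R, go to C
C | cababa[c]
After 19 steps: state C, head at 6, tape cababac.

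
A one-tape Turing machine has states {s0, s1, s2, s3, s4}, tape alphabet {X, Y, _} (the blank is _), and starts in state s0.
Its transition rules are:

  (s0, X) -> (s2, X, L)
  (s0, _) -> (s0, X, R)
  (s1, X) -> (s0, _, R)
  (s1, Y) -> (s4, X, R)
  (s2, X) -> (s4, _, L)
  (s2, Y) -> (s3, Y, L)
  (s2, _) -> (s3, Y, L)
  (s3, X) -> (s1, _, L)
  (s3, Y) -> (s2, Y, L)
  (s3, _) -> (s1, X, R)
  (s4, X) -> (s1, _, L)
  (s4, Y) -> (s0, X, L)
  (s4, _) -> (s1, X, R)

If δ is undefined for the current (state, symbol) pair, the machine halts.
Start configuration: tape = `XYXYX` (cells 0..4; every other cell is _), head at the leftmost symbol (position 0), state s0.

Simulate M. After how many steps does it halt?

state=s0 head=0 tape=__[X]YXYX   (s0,X)→(s2,X,L)
state=s2 head=-1 tape=_[_]XYXYX   (s2,_)→(s3,Y,L)
state=s3 head=-2 tape=[_]YXYXYX   (s3,_)→(s1,X,R)
state=s1 head=-1 tape=X[Y]XYXYX   (s1,Y)→(s4,X,R)
state=s4 head=0 tape=XX[X]YXYX   (s4,X)→(s1,_,L)
state=s1 head=-1 tape=X[X]_YXYX   (s1,X)→(s0,_,R)
state=s0 head=0 tape=X_[_]YXYX   (s0,_)→(s0,X,R)
state=s0 head=1 tape=X_X[Y]XYX
M halts after 7 transitions.

7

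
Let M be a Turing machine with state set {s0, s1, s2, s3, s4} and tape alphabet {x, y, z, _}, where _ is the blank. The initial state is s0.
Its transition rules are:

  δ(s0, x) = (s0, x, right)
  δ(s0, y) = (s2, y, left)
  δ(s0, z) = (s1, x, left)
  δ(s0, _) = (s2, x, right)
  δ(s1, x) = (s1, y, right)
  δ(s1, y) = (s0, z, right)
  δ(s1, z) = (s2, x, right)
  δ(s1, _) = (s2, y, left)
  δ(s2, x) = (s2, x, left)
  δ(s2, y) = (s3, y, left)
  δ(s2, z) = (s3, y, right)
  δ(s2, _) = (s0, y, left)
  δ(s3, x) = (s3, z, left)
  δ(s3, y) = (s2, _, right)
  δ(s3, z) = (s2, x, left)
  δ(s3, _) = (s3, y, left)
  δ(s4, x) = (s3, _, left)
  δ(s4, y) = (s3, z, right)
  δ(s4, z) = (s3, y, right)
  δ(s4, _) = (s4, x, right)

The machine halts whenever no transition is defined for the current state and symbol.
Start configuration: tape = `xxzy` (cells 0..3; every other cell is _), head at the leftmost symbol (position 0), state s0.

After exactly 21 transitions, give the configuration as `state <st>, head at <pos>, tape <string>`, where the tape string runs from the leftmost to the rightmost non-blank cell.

state s2, head at 5, tape xyy__zy

s0 | [x]xzy___   read x → write x, move right, go to s0
s0 | x[x]zy___   read x → write x, move right, go to s0
s0 | xx[z]y___   read z → write x, move left, go to s1
s1 | x[x]xy___   read x → write y, move right, go to s1
s1 | xy[x]y___   read x → write y, move right, go to s1
s1 | xyy[y]___   read y → write z, move right, go to s0
s0 | xyyz[_]__   read _ → write x, move right, go to s2
s2 | xyyzx[_]_   read _ → write y, move left, go to s0
s0 | xyyz[x]y_   read x → write x, move right, go to s0
s0 | xyyzx[y]_   read y → write y, move left, go to s2
s2 | xyyz[x]y_   read x → write x, move left, go to s2
s2 | xyy[z]xy_   read z → write y, move right, go to s3
s3 | xyyy[x]y_   read x → write z, move left, go to s3
s3 | xyy[y]zy_   read y → write _, move right, go to s2
s2 | xyy_[z]y_   read z → write y, move right, go to s3
s3 | xyy_y[y]_   read y → write _, move right, go to s2
s2 | xyy_y_[_]   read _ → write y, move left, go to s0
s0 | xyy_y[_]y   read _ → write x, move right, go to s2
s2 | xyy_yx[y]   read y → write y, move left, go to s3
s3 | xyy_y[x]y   read x → write z, move left, go to s3
s3 | xyy_[y]zy   read y → write _, move right, go to s2
s2 | xyy__[z]y
After 21 steps: state s2, head at 5, tape xyy__zy.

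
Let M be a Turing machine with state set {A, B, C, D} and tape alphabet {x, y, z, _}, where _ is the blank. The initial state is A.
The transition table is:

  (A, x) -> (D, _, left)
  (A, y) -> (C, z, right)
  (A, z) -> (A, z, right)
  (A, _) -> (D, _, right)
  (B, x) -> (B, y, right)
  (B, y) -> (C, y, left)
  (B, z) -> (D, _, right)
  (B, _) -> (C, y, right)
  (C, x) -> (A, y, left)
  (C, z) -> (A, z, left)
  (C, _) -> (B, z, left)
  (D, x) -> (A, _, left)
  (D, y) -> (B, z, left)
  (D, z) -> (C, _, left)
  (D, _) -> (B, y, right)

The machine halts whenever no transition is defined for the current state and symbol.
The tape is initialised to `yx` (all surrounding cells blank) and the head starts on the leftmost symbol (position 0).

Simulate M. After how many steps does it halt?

A | _[y]x___   read y → write z, move right, go to C
C | _z[x]___   read x → write y, move left, go to A
A | _[z]y___   read z → write z, move right, go to A
A | _z[y]___   read y → write z, move right, go to C
C | _zz[_]__   read _ → write z, move left, go to B
B | _z[z]z__   read z → write _, move right, go to D
D | _z_[z]__   read z → write _, move left, go to C
C | _z[_]___   read _ → write z, move left, go to B
B | _[z]z___   read z → write _, move right, go to D
D | __[z]___   read z → write _, move left, go to C
C | _[_]____   read _ → write z, move left, go to B
B | [_]z____   read _ → write y, move right, go to C
C | y[z]____   read z → write z, move left, go to A
A | [y]z____   read y → write z, move right, go to C
C | z[z]____   read z → write z, move left, go to A
A | [z]z____   read z → write z, move right, go to A
A | z[z]____   read z → write z, move right, go to A
A | zz[_]___   read _ → write _, move right, go to D
D | zz_[_]__   read _ → write y, move right, go to B
B | zz_y[_]_   read _ → write y, move right, go to C
C | zz_yy[_]   read _ → write z, move left, go to B
B | zz_y[y]z   read y → write y, move left, go to C
C | zz_[y]yz
M halts after 22 transitions.

22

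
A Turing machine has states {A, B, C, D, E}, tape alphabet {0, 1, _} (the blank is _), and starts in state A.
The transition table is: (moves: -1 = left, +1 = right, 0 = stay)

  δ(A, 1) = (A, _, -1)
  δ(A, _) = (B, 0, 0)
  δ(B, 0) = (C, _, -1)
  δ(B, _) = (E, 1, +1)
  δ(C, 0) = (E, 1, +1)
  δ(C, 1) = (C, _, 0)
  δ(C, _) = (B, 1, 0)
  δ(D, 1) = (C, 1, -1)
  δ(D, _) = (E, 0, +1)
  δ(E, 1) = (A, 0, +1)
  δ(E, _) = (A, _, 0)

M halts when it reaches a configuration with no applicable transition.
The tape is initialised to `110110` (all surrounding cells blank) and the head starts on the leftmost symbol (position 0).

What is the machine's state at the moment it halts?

B

A | __[1]10110   read 1 → write _, move -1, go to A
A | _[_]_10110   read _ → write 0, move 0, go to B
B | _[0]_10110   read 0 → write _, move -1, go to C
C | [_]__10110   read _ → write 1, move 0, go to B
B | [1]__10110
No transition is defined for (B, 1); M halts in state B.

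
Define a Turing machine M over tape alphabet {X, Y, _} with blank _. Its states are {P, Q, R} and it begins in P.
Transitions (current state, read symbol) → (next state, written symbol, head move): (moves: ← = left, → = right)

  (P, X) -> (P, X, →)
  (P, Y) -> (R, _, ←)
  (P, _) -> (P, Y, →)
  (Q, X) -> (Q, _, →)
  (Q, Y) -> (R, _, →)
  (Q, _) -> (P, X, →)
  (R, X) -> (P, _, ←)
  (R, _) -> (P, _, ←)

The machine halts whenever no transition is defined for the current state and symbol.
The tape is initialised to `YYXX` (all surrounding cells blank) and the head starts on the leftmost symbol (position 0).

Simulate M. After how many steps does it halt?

6

P | __[Y]YXX   read Y → write _, move ←, go to R
R | _[_]_YXX   read _ → write _, move ←, go to P
P | [_]__YXX   read _ → write Y, move →, go to P
P | Y[_]_YXX   read _ → write Y, move →, go to P
P | YY[_]YXX   read _ → write Y, move →, go to P
P | YYY[Y]XX   read Y → write _, move ←, go to R
R | YY[Y]_XX
M halts after 6 transitions.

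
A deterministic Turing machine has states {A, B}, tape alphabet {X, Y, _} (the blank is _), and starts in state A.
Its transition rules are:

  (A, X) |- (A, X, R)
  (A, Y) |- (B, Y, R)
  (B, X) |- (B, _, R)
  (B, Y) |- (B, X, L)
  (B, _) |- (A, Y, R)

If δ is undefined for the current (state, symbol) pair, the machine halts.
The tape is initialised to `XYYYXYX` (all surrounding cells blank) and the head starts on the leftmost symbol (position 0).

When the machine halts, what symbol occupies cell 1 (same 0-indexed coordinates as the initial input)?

_

A | [X]YYYXYX__   read X → write X, move R, go to A
A | X[Y]YYXYX__   read Y → write Y, move R, go to B
B | XY[Y]YXYX__   read Y → write X, move L, go to B
B | X[Y]XYXYX__   read Y → write X, move L, go to B
B | [X]XXYXYX__   read X → write _, move R, go to B
B | _[X]XYXYX__   read X → write _, move R, go to B
B | __[X]YXYX__   read X → write _, move R, go to B
B | ___[Y]XYX__   read Y → write X, move L, go to B
B | __[_]XXYX__   read _ → write Y, move R, go to A
A | __Y[X]XYX__   read X → write X, move R, go to A
A | __YX[X]YX__   read X → write X, move R, go to A
A | __YXX[Y]X__   read Y → write Y, move R, go to B
B | __YXXY[X]__   read X → write _, move R, go to B
B | __YXXY_[_]_   read _ → write Y, move R, go to A
A | __YXXY_Y[_]
Cell 1 holds _ when M halts.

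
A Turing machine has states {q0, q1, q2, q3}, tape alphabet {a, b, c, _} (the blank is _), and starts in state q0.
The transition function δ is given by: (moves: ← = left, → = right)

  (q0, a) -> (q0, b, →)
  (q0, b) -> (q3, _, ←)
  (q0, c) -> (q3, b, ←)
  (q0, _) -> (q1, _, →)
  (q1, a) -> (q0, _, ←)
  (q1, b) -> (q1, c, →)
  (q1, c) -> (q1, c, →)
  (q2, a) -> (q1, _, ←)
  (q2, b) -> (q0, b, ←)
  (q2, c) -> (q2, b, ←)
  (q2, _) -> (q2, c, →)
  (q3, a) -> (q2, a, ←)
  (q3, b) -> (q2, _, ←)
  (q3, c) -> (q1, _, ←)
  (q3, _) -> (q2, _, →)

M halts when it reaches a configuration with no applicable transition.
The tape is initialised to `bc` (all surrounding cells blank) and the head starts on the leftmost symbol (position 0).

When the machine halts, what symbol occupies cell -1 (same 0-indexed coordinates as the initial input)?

c

q0 | __[b]c_   read b → write _, move ←, go to q3
q3 | _[_]_c_   read _ → write _, move →, go to q2
q2 | __[_]c_   read _ → write c, move →, go to q2
q2 | __c[c]_   read c → write b, move ←, go to q2
q2 | __[c]b_   read c → write b, move ←, go to q2
q2 | _[_]bb_   read _ → write c, move →, go to q2
q2 | _c[b]b_   read b → write b, move ←, go to q0
q0 | _[c]bb_   read c → write b, move ←, go to q3
q3 | [_]bbb_   read _ → write _, move →, go to q2
q2 | _[b]bb_   read b → write b, move ←, go to q0
q0 | [_]bbb_   read _ → write _, move →, go to q1
q1 | _[b]bb_   read b → write c, move →, go to q1
q1 | _c[b]b_   read b → write c, move →, go to q1
q1 | _cc[b]_   read b → write c, move →, go to q1
q1 | _ccc[_]
Cell -1 holds c when M halts.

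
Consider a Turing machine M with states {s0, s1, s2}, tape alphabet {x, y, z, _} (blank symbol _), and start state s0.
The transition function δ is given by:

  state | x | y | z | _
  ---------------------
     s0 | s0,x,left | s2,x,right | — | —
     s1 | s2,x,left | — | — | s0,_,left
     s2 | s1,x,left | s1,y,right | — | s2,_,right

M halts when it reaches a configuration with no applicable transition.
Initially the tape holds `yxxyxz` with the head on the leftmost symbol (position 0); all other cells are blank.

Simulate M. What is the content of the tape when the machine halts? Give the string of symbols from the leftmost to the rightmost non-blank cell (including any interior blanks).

xxxyxz

s0 | __[y]xxyxz   read y → write x, move right, go to s2
s2 | __x[x]xyxz   read x → write x, move left, go to s1
s1 | __[x]xxyxz   read x → write x, move left, go to s2
s2 | _[_]xxxyxz   read _ → write _, move right, go to s2
s2 | __[x]xxyxz   read x → write x, move left, go to s1
s1 | _[_]xxxyxz   read _ → write _, move left, go to s0
s0 | [_]_xxxyxz
The non-blank tape span at halt is xxxyxz.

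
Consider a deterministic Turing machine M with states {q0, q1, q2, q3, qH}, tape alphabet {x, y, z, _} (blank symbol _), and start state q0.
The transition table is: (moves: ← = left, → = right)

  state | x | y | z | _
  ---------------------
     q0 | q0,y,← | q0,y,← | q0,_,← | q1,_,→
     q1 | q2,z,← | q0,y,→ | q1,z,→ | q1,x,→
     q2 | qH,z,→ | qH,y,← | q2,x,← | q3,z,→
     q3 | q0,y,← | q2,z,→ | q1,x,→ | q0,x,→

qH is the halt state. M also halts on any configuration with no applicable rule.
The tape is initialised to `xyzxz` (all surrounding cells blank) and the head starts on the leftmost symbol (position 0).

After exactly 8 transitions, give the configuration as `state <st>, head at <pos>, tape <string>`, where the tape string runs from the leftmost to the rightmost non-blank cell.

state q0, head at 0, tape yyzxz

q0 | _[x]yzxz   read x → write y, move ←, go to q0
q0 | [_]yyzxz   read _ → write _, move →, go to q1
q1 | _[y]yzxz   read y → write y, move →, go to q0
q0 | _y[y]zxz   read y → write y, move ←, go to q0
q0 | _[y]yzxz   read y → write y, move ←, go to q0
q0 | [_]yyzxz   read _ → write _, move →, go to q1
q1 | _[y]yzxz   read y → write y, move →, go to q0
q0 | _y[y]zxz   read y → write y, move ←, go to q0
q0 | _[y]yzxz
After 8 steps: state q0, head at 0, tape yyzxz.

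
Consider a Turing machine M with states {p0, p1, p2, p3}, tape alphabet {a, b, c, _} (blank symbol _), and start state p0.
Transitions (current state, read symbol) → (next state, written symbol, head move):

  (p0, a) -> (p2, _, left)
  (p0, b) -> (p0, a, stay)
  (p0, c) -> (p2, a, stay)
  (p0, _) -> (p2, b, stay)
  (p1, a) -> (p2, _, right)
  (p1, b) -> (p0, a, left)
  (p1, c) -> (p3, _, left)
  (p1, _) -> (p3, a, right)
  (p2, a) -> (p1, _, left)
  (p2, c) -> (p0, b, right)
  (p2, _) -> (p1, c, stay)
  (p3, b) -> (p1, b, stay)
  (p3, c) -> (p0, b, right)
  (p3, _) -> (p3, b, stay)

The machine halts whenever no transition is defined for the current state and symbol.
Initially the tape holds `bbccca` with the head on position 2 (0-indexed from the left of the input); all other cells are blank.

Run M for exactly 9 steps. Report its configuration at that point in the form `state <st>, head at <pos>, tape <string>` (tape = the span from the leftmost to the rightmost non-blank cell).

state p1, head at -2, tape b__a_cca

p0 | __bb[c]cca   read c → write a, move stay, go to p2
p2 | __bb[a]cca   read a → write _, move left, go to p1
p1 | __b[b]_cca   read b → write a, move left, go to p0
p0 | __[b]a_cca   read b → write a, move stay, go to p0
p0 | __[a]a_cca   read a → write _, move left, go to p2
p2 | _[_]_a_cca   read _ → write c, move stay, go to p1
p1 | _[c]_a_cca   read c → write _, move left, go to p3
p3 | [_]__a_cca   read _ → write b, move stay, go to p3
p3 | [b]__a_cca   read b → write b, move stay, go to p1
p1 | [b]__a_cca
After 9 steps: state p1, head at -2, tape b__a_cca.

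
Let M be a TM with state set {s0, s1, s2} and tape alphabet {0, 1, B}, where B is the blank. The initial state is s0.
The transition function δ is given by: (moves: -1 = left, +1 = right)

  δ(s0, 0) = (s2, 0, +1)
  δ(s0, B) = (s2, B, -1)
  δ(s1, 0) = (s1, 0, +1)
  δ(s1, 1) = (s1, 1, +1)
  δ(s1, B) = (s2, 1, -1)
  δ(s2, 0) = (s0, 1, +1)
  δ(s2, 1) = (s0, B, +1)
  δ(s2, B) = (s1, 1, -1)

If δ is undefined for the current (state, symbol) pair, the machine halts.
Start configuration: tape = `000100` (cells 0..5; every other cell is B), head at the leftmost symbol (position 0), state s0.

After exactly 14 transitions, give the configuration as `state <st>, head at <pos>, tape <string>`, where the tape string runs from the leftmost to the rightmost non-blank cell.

state s0, head at 6, tape 010B0B1

s0 | [0]00100B   read 0 → write 0, move +1, go to s2
s2 | 0[0]0100B   read 0 → write 1, move +1, go to s0
s0 | 01[0]100B   read 0 → write 0, move +1, go to s2
s2 | 010[1]00B   read 1 → write B, move +1, go to s0
s0 | 010B[0]0B   read 0 → write 0, move +1, go to s2
s2 | 010B0[0]B   read 0 → write 1, move +1, go to s0
s0 | 010B01[B]   read B → write B, move -1, go to s2
s2 | 010B0[1]B   read 1 → write B, move +1, go to s0
s0 | 010B0B[B]   read B → write B, move -1, go to s2
s2 | 010B0[B]B   read B → write 1, move -1, go to s1
s1 | 010B[0]1B   read 0 → write 0, move +1, go to s1
s1 | 010B0[1]B   read 1 → write 1, move +1, go to s1
s1 | 010B01[B]   read B → write 1, move -1, go to s2
s2 | 010B0[1]1   read 1 → write B, move +1, go to s0
s0 | 010B0B[1]
After 14 steps: state s0, head at 6, tape 010B0B1.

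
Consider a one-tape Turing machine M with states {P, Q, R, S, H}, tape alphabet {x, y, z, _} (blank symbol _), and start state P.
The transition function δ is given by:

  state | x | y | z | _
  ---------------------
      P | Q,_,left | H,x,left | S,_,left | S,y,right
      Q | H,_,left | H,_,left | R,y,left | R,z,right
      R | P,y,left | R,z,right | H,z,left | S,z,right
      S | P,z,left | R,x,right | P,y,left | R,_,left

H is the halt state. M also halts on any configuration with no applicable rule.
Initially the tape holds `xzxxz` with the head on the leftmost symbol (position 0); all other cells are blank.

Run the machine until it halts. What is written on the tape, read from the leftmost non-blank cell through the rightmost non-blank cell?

xyy_yxz

state=P head=0 tape=___[x]zxxz   (P,x)→(Q,_,left)
state=Q head=-1 tape=__[_]_zxxz   (Q,_)→(R,z,right)
state=R head=0 tape=__z[_]zxxz   (R,_)→(S,z,right)
state=S head=1 tape=__zz[z]xxz   (S,z)→(P,y,left)
state=P head=0 tape=__z[z]yxxz   (P,z)→(S,_,left)
state=S head=-1 tape=__[z]_yxxz   (S,z)→(P,y,left)
state=P head=-2 tape=_[_]y_yxxz   (P,_)→(S,y,right)
state=S head=-1 tape=_y[y]_yxxz   (S,y)→(R,x,right)
state=R head=0 tape=_yx[_]yxxz   (R,_)→(S,z,right)
state=S head=1 tape=_yxz[y]xxz   (S,y)→(R,x,right)
state=R head=2 tape=_yxzx[x]xz   (R,x)→(P,y,left)
state=P head=1 tape=_yxz[x]yxz   (P,x)→(Q,_,left)
state=Q head=0 tape=_yx[z]_yxz   (Q,z)→(R,y,left)
state=R head=-1 tape=_y[x]y_yxz   (R,x)→(P,y,left)
state=P head=-2 tape=_[y]yy_yxz   (P,y)→(H,x,left)
state=H head=-3 tape=[_]xyy_yxz
The non-blank tape span at halt is xyy_yxz.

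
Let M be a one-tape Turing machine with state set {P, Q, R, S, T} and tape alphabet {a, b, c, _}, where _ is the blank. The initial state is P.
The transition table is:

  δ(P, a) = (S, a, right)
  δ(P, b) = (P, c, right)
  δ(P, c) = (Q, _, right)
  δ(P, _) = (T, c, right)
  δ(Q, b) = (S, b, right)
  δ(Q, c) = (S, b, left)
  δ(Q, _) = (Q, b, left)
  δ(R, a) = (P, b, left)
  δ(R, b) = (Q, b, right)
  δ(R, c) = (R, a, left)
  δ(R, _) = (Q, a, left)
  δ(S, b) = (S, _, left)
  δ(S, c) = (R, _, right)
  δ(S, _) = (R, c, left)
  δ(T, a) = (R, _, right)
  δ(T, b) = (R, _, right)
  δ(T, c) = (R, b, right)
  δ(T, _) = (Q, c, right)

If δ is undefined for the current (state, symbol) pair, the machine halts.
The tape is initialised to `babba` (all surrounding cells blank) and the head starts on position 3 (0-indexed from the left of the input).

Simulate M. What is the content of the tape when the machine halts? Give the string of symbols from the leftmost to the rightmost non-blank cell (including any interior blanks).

ba_b__a

state=P head=3 tape=bab[b]a__   (P,b)→(P,c,right)
state=P head=4 tape=babc[a]__   (P,a)→(S,a,right)
state=S head=5 tape=babca[_]_   (S,_)→(R,c,left)
state=R head=4 tape=babc[a]c_   (R,a)→(P,b,left)
state=P head=3 tape=bab[c]bc_   (P,c)→(Q,_,right)
state=Q head=4 tape=bab_[b]c_   (Q,b)→(S,b,right)
state=S head=5 tape=bab_b[c]_   (S,c)→(R,_,right)
state=R head=6 tape=bab_b_[_]   (R,_)→(Q,a,left)
state=Q head=5 tape=bab_b[_]a   (Q,_)→(Q,b,left)
state=Q head=4 tape=bab_[b]ba   (Q,b)→(S,b,right)
state=S head=5 tape=bab_b[b]a   (S,b)→(S,_,left)
state=S head=4 tape=bab_[b]_a   (S,b)→(S,_,left)
state=S head=3 tape=bab[_]__a   (S,_)→(R,c,left)
state=R head=2 tape=ba[b]c__a   (R,b)→(Q,b,right)
state=Q head=3 tape=bab[c]__a   (Q,c)→(S,b,left)
state=S head=2 tape=ba[b]b__a   (S,b)→(S,_,left)
state=S head=1 tape=b[a]_b__a
The non-blank tape span at halt is ba_b__a.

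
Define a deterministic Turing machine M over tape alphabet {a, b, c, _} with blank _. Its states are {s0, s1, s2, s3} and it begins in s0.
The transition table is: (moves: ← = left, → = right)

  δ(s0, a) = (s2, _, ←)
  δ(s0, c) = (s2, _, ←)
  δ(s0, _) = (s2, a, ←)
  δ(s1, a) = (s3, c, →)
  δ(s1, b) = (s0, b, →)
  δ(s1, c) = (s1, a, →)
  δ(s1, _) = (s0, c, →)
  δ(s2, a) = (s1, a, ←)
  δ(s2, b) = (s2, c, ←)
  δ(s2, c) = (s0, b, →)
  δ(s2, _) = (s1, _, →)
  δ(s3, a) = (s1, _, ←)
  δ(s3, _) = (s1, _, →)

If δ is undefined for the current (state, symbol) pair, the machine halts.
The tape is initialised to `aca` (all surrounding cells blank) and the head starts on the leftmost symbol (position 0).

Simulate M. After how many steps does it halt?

s0 | __[a]ca_   read a → write _, move ←, go to s2
s2 | _[_]_ca_   read _ → write _, move →, go to s1
s1 | __[_]ca_   read _ → write c, move →, go to s0
s0 | __c[c]a_   read c → write _, move ←, go to s2
s2 | __[c]_a_   read c → write b, move →, go to s0
s0 | __b[_]a_   read _ → write a, move ←, go to s2
s2 | __[b]aa_   read b → write c, move ←, go to s2
s2 | _[_]caa_   read _ → write _, move →, go to s1
s1 | __[c]aa_   read c → write a, move →, go to s1
s1 | __a[a]a_   read a → write c, move →, go to s3
s3 | __ac[a]_   read a → write _, move ←, go to s1
s1 | __a[c]__   read c → write a, move →, go to s1
s1 | __aa[_]_   read _ → write c, move →, go to s0
s0 | __aac[_]   read _ → write a, move ←, go to s2
s2 | __aa[c]a   read c → write b, move →, go to s0
s0 | __aab[a]   read a → write _, move ←, go to s2
s2 | __aa[b]_   read b → write c, move ←, go to s2
s2 | __a[a]c_   read a → write a, move ←, go to s1
s1 | __[a]ac_   read a → write c, move →, go to s3
s3 | __c[a]c_   read a → write _, move ←, go to s1
s1 | __[c]_c_   read c → write a, move →, go to s1
s1 | __a[_]c_   read _ → write c, move →, go to s0
s0 | __ac[c]_   read c → write _, move ←, go to s2
s2 | __a[c]__   read c → write b, move →, go to s0
s0 | __ab[_]_   read _ → write a, move ←, go to s2
s2 | __a[b]a_   read b → write c, move ←, go to s2
s2 | __[a]ca_   read a → write a, move ←, go to s1
s1 | _[_]aca_   read _ → write c, move →, go to s0
s0 | _c[a]ca_   read a → write _, move ←, go to s2
s2 | _[c]_ca_   read c → write b, move →, go to s0
s0 | _b[_]ca_   read _ → write a, move ←, go to s2
s2 | _[b]aca_   read b → write c, move ←, go to s2
s2 | [_]caca_   read _ → write _, move →, go to s1
s1 | _[c]aca_   read c → write a, move →, go to s1
s1 | _a[a]ca_   read a → write c, move →, go to s3
s3 | _ac[c]a_
M halts after 35 transitions.

35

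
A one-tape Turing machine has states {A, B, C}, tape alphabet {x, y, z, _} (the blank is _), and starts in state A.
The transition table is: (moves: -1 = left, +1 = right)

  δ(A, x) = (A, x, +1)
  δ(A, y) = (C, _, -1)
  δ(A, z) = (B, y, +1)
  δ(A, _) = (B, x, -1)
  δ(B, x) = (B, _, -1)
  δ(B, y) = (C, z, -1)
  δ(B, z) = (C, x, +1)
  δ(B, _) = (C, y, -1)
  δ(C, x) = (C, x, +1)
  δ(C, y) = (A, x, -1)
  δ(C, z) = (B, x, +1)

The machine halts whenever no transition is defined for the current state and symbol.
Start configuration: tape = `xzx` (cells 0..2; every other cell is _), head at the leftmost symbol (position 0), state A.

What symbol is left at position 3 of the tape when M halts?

A | __[x]zx_   read x → write x, move +1, go to A
A | __x[z]x_   read z → write y, move +1, go to B
B | __xy[x]_   read x → write _, move -1, go to B
B | __x[y]__   read y → write z, move -1, go to C
C | __[x]z__   read x → write x, move +1, go to C
C | __x[z]__   read z → write x, move +1, go to B
B | __xx[_]_   read _ → write y, move -1, go to C
C | __x[x]y_   read x → write x, move +1, go to C
C | __xx[y]_   read y → write x, move -1, go to A
A | __x[x]x_   read x → write x, move +1, go to A
A | __xx[x]_   read x → write x, move +1, go to A
A | __xxx[_]   read _ → write x, move -1, go to B
B | __xx[x]x   read x → write _, move -1, go to B
B | __x[x]_x   read x → write _, move -1, go to B
B | __[x]__x   read x → write _, move -1, go to B
B | _[_]___x   read _ → write y, move -1, go to C
C | [_]y___x
Cell 3 holds x when M halts.

x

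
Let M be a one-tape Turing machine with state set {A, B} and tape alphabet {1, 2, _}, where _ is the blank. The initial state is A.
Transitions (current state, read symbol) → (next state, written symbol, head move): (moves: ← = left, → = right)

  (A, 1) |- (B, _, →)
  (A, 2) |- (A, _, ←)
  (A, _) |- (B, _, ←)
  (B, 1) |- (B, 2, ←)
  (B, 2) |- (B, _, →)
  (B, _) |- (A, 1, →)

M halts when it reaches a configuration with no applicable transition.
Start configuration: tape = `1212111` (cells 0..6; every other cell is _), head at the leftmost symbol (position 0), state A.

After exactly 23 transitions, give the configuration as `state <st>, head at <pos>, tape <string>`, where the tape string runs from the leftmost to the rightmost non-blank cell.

state B, head at 7, tape 1_1

state=A head=0 tape=[1]212111__   (A,1)→(B,_,→)
state=B head=1 tape=_[2]12111__   (B,2)→(B,_,→)
state=B head=2 tape=__[1]2111__   (B,1)→(B,2,←)
state=B head=1 tape=_[_]22111__   (B,_)→(A,1,→)
state=A head=2 tape=_1[2]2111__   (A,2)→(A,_,←)
state=A head=1 tape=_[1]_2111__   (A,1)→(B,_,→)
state=B head=2 tape=__[_]2111__   (B,_)→(A,1,→)
state=A head=3 tape=__1[2]111__   (A,2)→(A,_,←)
state=A head=2 tape=__[1]_111__   (A,1)→(B,_,→)
state=B head=3 tape=___[_]111__   (B,_)→(A,1,→)
state=A head=4 tape=___1[1]11__   (A,1)→(B,_,→)
state=B head=5 tape=___1_[1]1__   (B,1)→(B,2,←)
state=B head=4 tape=___1[_]21__   (B,_)→(A,1,→)
state=A head=5 tape=___11[2]1__   (A,2)→(A,_,←)
state=A head=4 tape=___1[1]_1__   (A,1)→(B,_,→)
state=B head=5 tape=___1_[_]1__   (B,_)→(A,1,→)
state=A head=6 tape=___1_1[1]__   (A,1)→(B,_,→)
state=B head=7 tape=___1_1_[_]_   (B,_)→(A,1,→)
state=A head=8 tape=___1_1_1[_]   (A,_)→(B,_,←)
state=B head=7 tape=___1_1_[1]_   (B,1)→(B,2,←)
state=B head=6 tape=___1_1[_]2_   (B,_)→(A,1,→)
state=A head=7 tape=___1_11[2]_   (A,2)→(A,_,←)
state=A head=6 tape=___1_1[1]__   (A,1)→(B,_,→)
state=B head=7 tape=___1_1_[_]_
After 23 steps: state B, head at 7, tape 1_1.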